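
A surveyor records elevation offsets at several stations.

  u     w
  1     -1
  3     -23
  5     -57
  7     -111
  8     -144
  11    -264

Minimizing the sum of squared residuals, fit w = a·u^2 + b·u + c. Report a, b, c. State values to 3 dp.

MᵀM·[a, b, c]ᵀ = Mᵀw reads: 21845·a + 2339·b + 269·c = -48232;  2339·a + 269·b + 35·c = -5188;  269·a + 35·b + 6·c = -600.
Row-reducing yields a = -41773/20870, b = -47357/20870, c = 31036/10435.

a = -2.002, b = -2.269, c = 2.974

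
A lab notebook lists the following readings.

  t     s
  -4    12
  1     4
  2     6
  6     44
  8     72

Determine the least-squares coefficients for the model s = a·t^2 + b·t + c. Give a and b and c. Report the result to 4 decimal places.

Setting ∂/∂a … = 0 gives: 5665·a + 673·b + 121·c = 6412;  673·a + 121·b + 13·c = 808;  121·a + 13·b + 5·c = 138.
(Σt^2·t^2 = 5665, Σt^2·t = 673, Σt^2 = 121, Σt·t = 121, Σt = 13, Σ1 = 5, Σt^2·s = 6412, Σt·s = 808, Σs = 138.)
Row-reducing yields a = 22275/22958, b = 26713/22958, c = 12566/11479.

a = 0.9703, b = 1.1636, c = 1.0947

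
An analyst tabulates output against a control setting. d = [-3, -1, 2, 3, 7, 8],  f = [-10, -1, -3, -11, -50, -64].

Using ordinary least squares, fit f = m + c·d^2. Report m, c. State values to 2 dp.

Setting ∂/∂m … = 0 gives: 6·m + 136·c = -139;  136·m + 6676·c = -6748.
det = 6·6676 − 136² = 21560.
m = ((-139)·6676 − 136·(-6748))/21560 = -2559/5390; c = (6·(-6748) − 136·(-139))/21560 = -2698/2695.

m = -0.47, c = -1.00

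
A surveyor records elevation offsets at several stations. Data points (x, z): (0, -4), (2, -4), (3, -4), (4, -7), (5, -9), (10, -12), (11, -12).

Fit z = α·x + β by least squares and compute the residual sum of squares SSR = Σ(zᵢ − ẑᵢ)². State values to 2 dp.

SSR = 7.46

Compute the Gram sums: Σx·x = 275, Σx = 35, Σ1 = 7.
For Mᵀz: Σx·z = -345, Σz = -52.
MᵀM·[α, β]ᵀ = Mᵀz becomes [[275, 35]; [35, 7]]·[α, β]ᵀ = [-345, -52]ᵀ.
Δ = 275·7 − 35² = 700.
α = ((-345)·7 − 35·(-52))/700 = -17/20; β = (275·(-52) − 35·(-345))/700 = -89/28.
Residuals: -23/28, 123/140, 121/70, -59/140, -11/7, -9/28, 37/70; SSR = 209/28.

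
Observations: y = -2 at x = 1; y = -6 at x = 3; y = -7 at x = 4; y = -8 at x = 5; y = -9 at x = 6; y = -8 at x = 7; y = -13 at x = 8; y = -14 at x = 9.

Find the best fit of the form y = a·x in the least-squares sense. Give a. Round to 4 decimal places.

Entries of AᵀA: Σx·x = 281.
For Aᵀy: Σx·y = -428.
AᵀA·[a]ᵀ = Aᵀy becomes [[281]]·[a]ᵀ = [-428]ᵀ.
a = (-428)/281 = -1.52313.

a = -1.5231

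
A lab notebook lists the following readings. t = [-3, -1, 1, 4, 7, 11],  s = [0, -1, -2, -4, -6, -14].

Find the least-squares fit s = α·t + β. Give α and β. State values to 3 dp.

With design matrix M, MᵀM = [[197, 19]; [19, 6]] and Mᵀs = [-213, -27]ᵀ.
Δ = 197·6 − 19² = 821.
α = ((-213)·6 − 19·(-27))/821 = -765/821; β = (197·(-27) − 19·(-213))/821 = -1272/821.

α = -0.932, β = -1.549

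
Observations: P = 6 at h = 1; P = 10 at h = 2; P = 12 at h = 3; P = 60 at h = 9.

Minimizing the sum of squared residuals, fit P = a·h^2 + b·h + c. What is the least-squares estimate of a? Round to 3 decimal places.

a = 0.602

Compute the Gram sums: Σh^2·h^2 = 6659, Σh^2·h = 765, Σh^2 = 95, Σh·h = 95, Σh = 15, Σ1 = 4.
Right-hand side: Σh^2·P = 5014, Σh·P = 602, ΣP = 88.
Normal equations: [[6659, 765, 95]; [765, 95, 15]; [95, 15, 4]]·[a, b, c]ᵀ = [5014, 602, 88]ᵀ.
Row-reducing yields a = 425/706, b = 2363/3530, c = 1833/353.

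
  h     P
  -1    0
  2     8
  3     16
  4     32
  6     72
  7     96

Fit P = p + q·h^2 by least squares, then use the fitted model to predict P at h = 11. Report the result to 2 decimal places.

P̂ = 240.83

Setting ∂/∂p … = 0 gives: 6·p + 115·q = 224;  115·p + 4051·q = 7984.
Eliminating q: 4051·(row 1) − 115·(row 2) gives 11081·p = 4051·224 − 115·7984 = -10736, so p = -10736/11081.
Then q = (7984 − 115·(-10736/11081))/4051 = 22144/11081.
At h = 11: P̂ = (-10736/11081)·(1) + (22144/11081)·(121) = 2668688/11081.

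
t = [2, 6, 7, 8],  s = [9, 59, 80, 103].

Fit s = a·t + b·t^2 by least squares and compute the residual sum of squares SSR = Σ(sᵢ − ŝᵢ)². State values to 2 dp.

SSR = 1.05

The normal system MᵀM·[a, b]ᵀ = Mᵀs is [[153, 1079]; [1079, 7809]]·[a, b]ᵀ = [1756, 12672]ᵀ.
Δ = 153·7809 − 1079² = 30536.
a = (1756·7809 − 1079·12672)/30536 = 9879/7634; b = (153·12672 − 1079·1756)/30536 = 11023/7634.
Residuals: 2428/3817, -2848/3817, 720/3817, 899/3817; SSR = 4017/3817.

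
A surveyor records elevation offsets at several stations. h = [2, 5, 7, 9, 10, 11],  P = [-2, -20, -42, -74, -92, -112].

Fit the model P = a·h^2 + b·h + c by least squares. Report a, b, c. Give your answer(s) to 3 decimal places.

a = -1.039, b = 1.228, c = -0.215

The normal equations are: 34244·a + 3536·b + 380·c = -31312;  3536·a + 380·b + 44·c = -3216;  380·a + 44·b + 6·c = -342.
Inverting the 3×3 Gram matrix, [a, b, c]ᵀ = [-857/825, 1013/825, -59/275]ᵀ.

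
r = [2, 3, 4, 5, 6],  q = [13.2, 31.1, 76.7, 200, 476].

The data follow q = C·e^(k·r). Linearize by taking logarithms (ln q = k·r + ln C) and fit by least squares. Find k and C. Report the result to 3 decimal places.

Linearized form: ln q = k·r + ln C. From the 5 transformed points,
Σr = 20.0000, Σ(r)² = 90.0000, Σln q = 21.8211, Σr·ln q = 96.3158.
Equations: 90.0000·k + 20.0000·ln C = 96.3158;  20.0000·k + 5·ln C = 21.8211.
Δ = 90.0000·5 − (20.0000)² = 50.0000; k = (96.3158·5 − 20.0000·21.8211)/50.0000 = 0.90315, ln C = (90.0000·21.8211 − 20.0000·96.3158)/50.0000 = 0.75161, so C = exp(0.75161) = 2.12041.

k = 0.903, C = 2.120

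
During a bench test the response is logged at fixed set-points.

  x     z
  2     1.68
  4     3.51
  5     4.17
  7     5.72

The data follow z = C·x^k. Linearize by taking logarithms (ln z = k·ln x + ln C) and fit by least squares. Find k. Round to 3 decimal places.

k = 0.980

Linearized form: ln z = k·ln x + ln C. From the 4 transformed points,
Over the data: Σln x = 5.6348, Σ(ln x)² = 8.7791, Σln z = 4.9463, Σln x·ln z = 7.7920.
Normal system: [[8.7791, 5.6348]; [5.6348, 4]]·[k, ln C]ᵀ = [7.7920, 4.9463]ᵀ.
Δ = 8.7791·4 − (5.6348)² = 3.3656; k = (7.7920·4 − 5.6348·4.9463)/3.3656 = 0.97951, ln C = (8.7791·4.9463 − 5.6348·7.7920)/3.3656 = -0.14326.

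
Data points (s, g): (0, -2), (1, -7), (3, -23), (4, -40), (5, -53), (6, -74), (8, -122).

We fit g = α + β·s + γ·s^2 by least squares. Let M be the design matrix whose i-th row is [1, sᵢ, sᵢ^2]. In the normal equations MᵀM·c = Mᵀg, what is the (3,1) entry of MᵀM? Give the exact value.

151

Row 3 ↔ basis s^2, column 1 ↔ basis 1, so (MᵀM)_{3,1} = Σᵢ s^2 = (0)·(1) + (1)·(1) + (9)·(1) + (16)·(1) + (25)·(1) + (36)·(1) + (64)·(1) = 151.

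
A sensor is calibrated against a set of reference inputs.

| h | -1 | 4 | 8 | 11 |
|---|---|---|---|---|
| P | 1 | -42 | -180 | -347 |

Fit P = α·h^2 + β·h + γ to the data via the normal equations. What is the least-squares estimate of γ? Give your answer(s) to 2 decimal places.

γ = 4.11

Compute the Gram sums: Σh^2·h^2 = 18994, Σh^2·h = 1906, Σh^2 = 202, Σh·h = 202, Σh = 22, Σ1 = 4.
And Σh^2·P = -54178, Σh·P = -5426, ΣP = -568.
Normal equations: [[18994, 1906, 202]; [1906, 202, 22]; [202, 22, 4]]·[α, β, γ]ᵀ = [-54178, -5426, -568]ᵀ.
Solving the 3×3 system (Gaussian elimination) gives α = -19577/6684, β = 729/2228, γ = 13741/3342.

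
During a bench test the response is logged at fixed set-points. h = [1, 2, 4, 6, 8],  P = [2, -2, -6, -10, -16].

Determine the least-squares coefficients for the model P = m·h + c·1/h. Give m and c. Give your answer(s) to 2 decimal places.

The normal equations are: 121·m + 5·c = -214;  5·m + (781/576)·c = -25/6.
Eliminating c: (781/576)·(row 1) − 5·(row 2) gives (80101/576)·m = (781/576)·(-214) − 5·(-25/6) = -77567/288, so m = -22162/11443.
Then c = ((-25/6) − 5·(-22162/11443))/(781/576) = 46560/11443.

m = -1.94, c = 4.07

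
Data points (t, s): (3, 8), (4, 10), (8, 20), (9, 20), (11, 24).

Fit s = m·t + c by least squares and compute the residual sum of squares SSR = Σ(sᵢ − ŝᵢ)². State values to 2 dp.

The normal system MᵀM·[m, c]ᵀ = Mᵀs is [[291, 35]; [35, 5]]·[m, c]ᵀ = [668, 82]ᵀ.
Δ = 291·5 − 35² = 230.
m = (668·5 − 35·82)/230 = 47/23; c = (291·82 − 35·668)/230 = 241/115.
Residuals: -26/115, -31/115, 179/115, -56/115, -66/115; SSR = 358/115.

SSR = 3.11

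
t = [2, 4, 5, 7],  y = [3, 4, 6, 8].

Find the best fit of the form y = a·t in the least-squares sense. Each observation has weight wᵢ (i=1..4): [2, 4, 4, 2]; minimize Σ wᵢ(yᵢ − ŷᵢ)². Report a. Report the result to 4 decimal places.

From the data, Σwᵢ·t·t = 270.
And Σwᵢ·t·y = 308.
XᵀWX·[a]ᵀ = XᵀWy becomes [[270]]·[a]ᵀ = [308]ᵀ.
Hence a = 308 / 270 ≈ 1.14074.

a = 1.1407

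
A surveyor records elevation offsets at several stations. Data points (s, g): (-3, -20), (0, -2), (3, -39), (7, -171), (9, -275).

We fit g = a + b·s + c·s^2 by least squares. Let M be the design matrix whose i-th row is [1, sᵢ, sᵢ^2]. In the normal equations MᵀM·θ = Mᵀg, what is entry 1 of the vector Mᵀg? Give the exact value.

-507

Entry 1 ↔ basis 1, so (Mᵀg)_{1} = Σᵢ gᵢ = (1)·(-20) + (1)·(-2) + (1)·(-39) + (1)·(-171) + (1)·(-275) = -507.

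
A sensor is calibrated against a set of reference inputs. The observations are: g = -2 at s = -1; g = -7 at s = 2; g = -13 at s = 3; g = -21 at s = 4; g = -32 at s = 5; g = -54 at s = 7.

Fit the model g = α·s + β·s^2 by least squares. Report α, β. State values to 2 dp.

α = -1.63, β = -0.89

With design matrix A, AᵀA = [[104, 566]; [566, 3380]] and Aᵀg = [-673, -3929]ᵀ.
Δ = 104·3380 − 566² = 31164.
α = ((-673)·3380 − 566·(-3929))/31164 = -25463/15582; β = (104·(-3929) − 566·(-673))/31164 = -13849/15582.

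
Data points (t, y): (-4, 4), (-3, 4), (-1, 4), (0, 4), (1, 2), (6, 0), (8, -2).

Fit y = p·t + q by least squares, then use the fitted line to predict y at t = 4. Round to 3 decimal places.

ŷ = 0.736

Compute the Gram sums: Σt·t = 127, Σt = 7, Σ1 = 7.
Right-hand side: Σt·y = -46, Σy = 16.
Eliminating q: 7·(row 1) − 7·(row 2) gives 840·p = 7·(-46) − 7·16 = -434, so p = -31/60.
Then q = (16 − 7·(-31/60))/7 = 1177/420.
At t = 4: ŷ = (-31/60)·(4) + (1177/420)·(1) = 103/140.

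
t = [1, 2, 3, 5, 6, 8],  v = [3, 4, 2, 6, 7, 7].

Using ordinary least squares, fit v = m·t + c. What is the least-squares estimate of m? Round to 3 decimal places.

Compute the Gram sums: Σt·t = 139, Σt = 25, Σ1 = 6.
And Σt·v = 145, Σv = 29.
Eliminating c: 6·(row 1) − 25·(row 2) gives 209·m = 6·145 − 25·29 = 145, so m = 145/209.
Then c = (29 − 25·(145/209))/6 = 406/209.

m = 0.694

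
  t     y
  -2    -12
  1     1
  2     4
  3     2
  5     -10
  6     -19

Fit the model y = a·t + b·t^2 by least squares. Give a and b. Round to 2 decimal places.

Compute the Gram sums: Σt·t = 79, Σt·t^2 = 369, Σt^2·t^2 = 2035.
Moment sums: Σt·y = -125, Σt^2·y = -947.
Determinant 79·2035 − 369² = 24604.
a = ((-125)·2035 − 369·(-947))/24604 = 23767/6151; b = (79·(-947) − 369·(-125))/24604 = -7172/6151.

a = 3.86, b = -1.17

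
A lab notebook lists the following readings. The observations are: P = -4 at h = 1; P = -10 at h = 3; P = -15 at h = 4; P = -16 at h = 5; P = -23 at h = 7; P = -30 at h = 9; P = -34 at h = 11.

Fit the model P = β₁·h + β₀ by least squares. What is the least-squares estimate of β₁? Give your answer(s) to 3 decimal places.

β₁ = -3.060

The normal system MᵀM·[β₁, β₀]ᵀ = MᵀP is [[302, 40]; [40, 7]]·[β₁, β₀]ᵀ = [-979, -132]ᵀ.
Determinant 302·7 − 40² = 514.
β₁ = ((-979)·7 − 40·(-132))/514 = -1573/514; β₀ = (302·(-132) − 40·(-979))/514 = -352/257.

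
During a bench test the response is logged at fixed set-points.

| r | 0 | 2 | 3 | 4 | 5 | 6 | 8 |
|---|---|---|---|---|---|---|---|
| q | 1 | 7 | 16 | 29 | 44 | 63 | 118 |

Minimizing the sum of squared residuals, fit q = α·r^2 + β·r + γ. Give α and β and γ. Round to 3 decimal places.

The normal equations are: 6370·α + 952·β + 154·γ = 11556;  952·α + 154·β + 28·γ = 1720;  154·α + 28·β + 7·γ = 278.
(Σr^2·r^2 = 6370, Σr^2·r = 952, Σr^2 = 154, Σr·r = 154, Σr = 28, Σ1 = 7, Σr^2·q = 11556, Σr·q = 1720, Σq = 278.)
Solving the 3×3 system (Gaussian elimination) gives α = 96/49, β = -176/147, γ = 206/147.

α = 1.959, β = -1.197, γ = 1.401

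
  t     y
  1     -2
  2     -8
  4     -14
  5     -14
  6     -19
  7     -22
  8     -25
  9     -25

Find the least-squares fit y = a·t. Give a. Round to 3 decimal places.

MᵀM·[a]ᵀ = Mᵀy reads: 276·a = -837.
(Σt·t = 276, Σt·y = -837.)
a = (-837)/276 = -3.03261.

a = -3.033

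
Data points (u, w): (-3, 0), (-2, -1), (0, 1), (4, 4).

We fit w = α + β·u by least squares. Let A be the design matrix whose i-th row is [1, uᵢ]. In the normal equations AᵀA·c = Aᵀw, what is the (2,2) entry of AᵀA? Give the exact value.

29

Row 2 ↔ basis u, column 2 ↔ basis u, so (AᵀA)_{2,2} = Σᵢ (u)·(u) = (-3)·(-3) + (-2)·(-2) + (0)·(0) + (4)·(4) = 29.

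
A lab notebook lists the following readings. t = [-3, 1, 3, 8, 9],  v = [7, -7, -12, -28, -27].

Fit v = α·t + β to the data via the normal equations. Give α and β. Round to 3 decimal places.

α = -2.921, β = -2.883

Compute the Gram sums: Σt·t = 164, Σt = 18, Σ1 = 5.
Moment sums: Σt·v = -531, Σv = -67.
Eliminating β: 5·(row 1) − 18·(row 2) gives 496·α = 5·(-531) − 18·(-67) = -1449, so α = -1449/496.
Then β = ((-67) − 18·(-1449/496))/5 = -715/248.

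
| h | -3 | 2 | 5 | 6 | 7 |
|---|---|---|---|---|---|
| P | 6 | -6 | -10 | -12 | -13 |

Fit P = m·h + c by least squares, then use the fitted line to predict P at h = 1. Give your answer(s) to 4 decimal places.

P̂ = -2.4356

Normal-equation sums: Σh·h = 123, Σh = 17, Σ1 = 5.
And Σh·P = -243, ΣP = -35.
Δ = 123·5 − 17² = 326.
m = ((-243)·5 − 17·(-35))/326 = -310/163; c = (123·(-35) − 17·(-243))/326 = -87/163.
At h = 1: P̂ = (-310/163)·(1) + (-87/163)·(1) = -397/163.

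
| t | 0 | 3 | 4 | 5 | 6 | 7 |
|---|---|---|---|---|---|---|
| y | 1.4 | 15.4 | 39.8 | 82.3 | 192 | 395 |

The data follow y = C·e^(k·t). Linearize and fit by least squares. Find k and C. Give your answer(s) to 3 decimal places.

Taking logs, ln y = k·t + ln C, so regress ln y on t.
Sums: Σt = 25.0000, Σ(t)² = 135.0000, Σln y = 22.4015, Σt·ln y = 118.3876.
Normal system: [[135.0000, 25.0000]; [25.0000, 6]]·[k, ln C]ᵀ = [118.3876, 22.4015]ᵀ.
Slope k = (n·Σt·ln y − Σt·Σln y)/(n·Σ(t)² − (Σt)²) = (6·118.3876 − 25.0000·22.4015)/185.0000 = 0.81237; ln C = (Σln y − k·Σt)/n = 0.34869, so C = exp(0.34869) = 1.41720.

k = 0.812, C = 1.417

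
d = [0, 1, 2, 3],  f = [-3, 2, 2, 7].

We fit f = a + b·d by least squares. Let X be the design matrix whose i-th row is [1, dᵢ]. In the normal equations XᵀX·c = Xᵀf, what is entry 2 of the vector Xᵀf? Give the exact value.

27

Entry 2 ↔ basis d, so (Xᵀf)_{2} = Σᵢ (d)·fᵢ = (0)·(-3) + (1)·(2) + (2)·(2) + (3)·(7) = 27.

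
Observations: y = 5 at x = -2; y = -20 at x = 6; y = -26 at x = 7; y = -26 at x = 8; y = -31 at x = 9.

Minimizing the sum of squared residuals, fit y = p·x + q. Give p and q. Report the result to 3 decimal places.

p = -3.241, q = -1.451

With design matrix A, AᵀA = [[234, 28]; [28, 5]] and Aᵀy = [-799, -98]ᵀ.
Determinant 234·5 − 28² = 386.
p = ((-799)·5 − 28·(-98))/386 = -1251/386; q = (234·(-98) − 28·(-799))/386 = -280/193.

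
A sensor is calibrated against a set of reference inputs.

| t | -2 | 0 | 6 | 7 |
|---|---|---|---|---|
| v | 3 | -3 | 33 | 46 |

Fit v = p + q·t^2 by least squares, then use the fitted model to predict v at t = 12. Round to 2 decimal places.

Compute the Gram sums: Σ1 = 4, Σt^2 = 89, Σt^2·t^2 = 3713.
For Aᵀv: Σv = 79, Σt^2·v = 3454.
So AᵀA·[p, q]ᵀ = Aᵀv: [[4, 89]; [89, 3713]]·[p, q]ᵀ = [79, 3454]ᵀ.
det = 4·3713 − 89² = 6931.
p = (79·3713 − 89·3454)/6931 = -14079/6931; q = (4·3454 − 89·79)/6931 = 6785/6931.
At t = 12: v̂ = (-14079/6931)·(1) + (6785/6931)·(144) = 962961/6931.

v̂ = 138.94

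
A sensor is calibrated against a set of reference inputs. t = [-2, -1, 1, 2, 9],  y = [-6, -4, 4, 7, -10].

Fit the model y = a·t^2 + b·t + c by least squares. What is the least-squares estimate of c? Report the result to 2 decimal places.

c = 1.51

With design matrix M, MᵀM = [[6595, 729, 91]; [729, 91, 9]; [91, 9, 5]] and Mᵀy = [-806, -56, -9]ᵀ.
Inverting the 3×3 Gram matrix, [a, b, c]ᵀ = [-31927/62464, 208009/62464, 23555/15616]ᵀ.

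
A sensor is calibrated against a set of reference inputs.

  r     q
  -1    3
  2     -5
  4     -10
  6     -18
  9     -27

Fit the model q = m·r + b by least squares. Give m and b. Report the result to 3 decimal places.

m = -3.034, b = 0.738

Compute the Gram sums: Σr·r = 138, Σr = 20, Σ1 = 5.
Right-hand side: Σr·q = -404, Σq = -57.
Determinant 138·5 − 20² = 290.
m = ((-404)·5 − 20·(-57))/290 = -88/29; b = (138·(-57) − 20·(-404))/290 = 107/145.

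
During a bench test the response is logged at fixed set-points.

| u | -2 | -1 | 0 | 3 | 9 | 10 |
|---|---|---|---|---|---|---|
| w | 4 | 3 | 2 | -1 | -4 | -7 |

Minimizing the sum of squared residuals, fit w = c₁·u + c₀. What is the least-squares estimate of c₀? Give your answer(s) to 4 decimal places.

c₀ = 2.0952

Compute the Gram sums: Σu·u = 195, Σu = 19, Σ1 = 6.
Right-hand side: Σu·w = -120, Σw = -3.
So XᵀX·[c₁, c₀]ᵀ = Xᵀw: [[195, 19]; [19, 6]]·[c₁, c₀]ᵀ = [-120, -3]ᵀ.
Eliminating c₀: 6·(row 1) − 19·(row 2) gives 809·c₁ = 6·(-120) − 19·(-3) = -663, so c₁ = -663/809.
Then c₀ = ((-3) − 19·(-663/809))/6 = 1695/809.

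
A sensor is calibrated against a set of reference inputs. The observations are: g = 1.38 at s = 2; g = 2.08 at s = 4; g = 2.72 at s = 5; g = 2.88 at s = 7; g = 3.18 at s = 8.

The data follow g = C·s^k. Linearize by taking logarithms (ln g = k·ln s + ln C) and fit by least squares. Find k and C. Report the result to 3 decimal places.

With ln gᵢ as the transformed response and ln sᵢ as the regressor:
Sums: Σln s = 7.7142, Σ(ln s)² = 13.1032, Σln g = 4.2698, Σln s·ln g = 7.3130.
Normal system: [[13.1032, 7.7142]; [7.7142, 5]]·[k, ln C]ᵀ = [7.3130, 4.2698]ᵀ.
Δ = 13.1032·5 − (7.7142)² = 6.0066; k = (7.3130·5 − 7.7142·4.2698)/6.0066 = 0.60387, ln C = (13.1032·4.2698 − 7.7142·7.3130)/6.0066 = -0.07772, so C = exp(-0.07772) = 0.92522.

k = 0.604, C = 0.925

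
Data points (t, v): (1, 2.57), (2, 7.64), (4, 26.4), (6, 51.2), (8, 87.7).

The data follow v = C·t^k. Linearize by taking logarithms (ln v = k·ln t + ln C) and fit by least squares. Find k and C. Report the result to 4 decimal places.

k = 1.7006, C = 2.4796

Taking logs, ln v = k·ln t + ln C, so regress ln v on ln t.
Σln t = 5.9506, Σ(ln t)² = 9.9367, Σln v = 14.6603, Σln t·ln v = 22.3024.
Equations: 9.9367·k + 5.9506·ln C = 22.3024;  5.9506·k + 5·ln C = 14.6603.
Solving (det = 14.2736): k = 1.70062, ln C = 0.90811, so C = exp(0.90811) = 2.47964.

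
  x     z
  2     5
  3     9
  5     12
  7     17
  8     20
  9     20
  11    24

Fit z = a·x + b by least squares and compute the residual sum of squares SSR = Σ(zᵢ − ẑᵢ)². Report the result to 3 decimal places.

SSR = 5.365

Entries of AᵀA: Σx·x = 353, Σx = 45, Σ1 = 7.
For Aᵀz: Σx·z = 820, Σz = 107.
AᵀA·[a, b]ᵀ = Aᵀz becomes [[353, 45]; [45, 7]]·[a, b]ᵀ = [820, 107]ᵀ.
Determinant 353·7 − 45² = 446.
a = (820·7 − 45·107)/446 = 925/446; b = (353·107 − 45·820)/446 = 871/446.
Residuals: -491/446, 184/223, -72/223, 118/223, 649/446, -138/223, -171/223; SSR = 2393/446.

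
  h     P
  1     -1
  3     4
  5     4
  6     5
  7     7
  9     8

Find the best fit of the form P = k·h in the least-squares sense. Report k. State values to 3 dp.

k = 0.905

Setting ∂/∂k … = 0 gives: 201·k = 182.
k = 182/201 = 0.905473.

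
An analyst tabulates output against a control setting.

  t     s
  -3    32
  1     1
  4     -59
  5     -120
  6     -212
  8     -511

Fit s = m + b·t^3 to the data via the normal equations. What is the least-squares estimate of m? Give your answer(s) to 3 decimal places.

Normal-equation sums: Σ1 = 6, Σt^3 = 891, Σt^3·t^3 = 329251.
And Σs = -869, Σt^3·s = -327063.
So MᵀM·[m, b]ᵀ = Mᵀs: [[6, 891]; [891, 329251]]·[m, b]ᵀ = [-869, -327063]ᵀ.
det = 6·329251 − 891² = 1181625.
m = ((-869)·329251 − 891·(-327063))/1181625 = 5294014/1181625; b = (6·(-327063) − 891·(-869))/1181625 = -396033/393875.

m = 4.480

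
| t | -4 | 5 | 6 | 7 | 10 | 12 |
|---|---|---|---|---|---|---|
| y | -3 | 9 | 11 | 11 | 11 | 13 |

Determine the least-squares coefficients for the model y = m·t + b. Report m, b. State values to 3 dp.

m = 1.000, b = 2.667

From the data, Σt·t = 370, Σt = 36, Σ1 = 6.
Right-hand side: Σt·y = 466, Σy = 52.
So AᵀA·[m, b]ᵀ = Aᵀy: [[370, 36]; [36, 6]]·[m, b]ᵀ = [466, 52]ᵀ.
det = 370·6 − 36² = 924.
m = (466·6 − 36·52)/924 = 1; b = (370·52 − 36·466)/924 = 8/3.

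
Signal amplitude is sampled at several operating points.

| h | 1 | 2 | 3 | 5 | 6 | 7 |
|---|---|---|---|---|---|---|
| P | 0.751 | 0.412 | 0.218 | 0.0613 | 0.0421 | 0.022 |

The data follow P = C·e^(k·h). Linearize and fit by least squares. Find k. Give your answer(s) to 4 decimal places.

k = -0.5865

With ln Pᵢ as the transformed response and hᵢ as the regressor:
Σh = 24.0000, Σ(h)² = 124.0000, Σln P = -12.4727, Σh·ln P = -66.3127.
Normal system: [[124.0000, 24.0000]; [24.0000, 6]]·[k, ln C]ᵀ = [-66.3127, -12.4727]ᵀ.
Slope k = (n·Σh·ln P − Σh·Σln P)/(n·Σ(h)² − (Σh)²) = (6·-66.3127 − 24.0000·-12.4727)/168.0000 = -0.58649; ln C = (Σln P − k·Σh)/n = 0.26718.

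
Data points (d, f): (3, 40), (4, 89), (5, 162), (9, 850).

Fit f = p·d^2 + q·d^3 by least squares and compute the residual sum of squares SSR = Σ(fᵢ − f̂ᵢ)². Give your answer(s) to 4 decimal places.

Entries of XᵀX: Σd^2·d^2 = 7523, Σd^2·d^3 = 63441, Σd^3·d^3 = 551891.
And Σd^2·f = 74684, Σd^3·f = 646676.
Δ = 7523·551891 − 63441² = 127115512.
p = (74684·551891 − 63441·646676)/127115512 = 23956916/15889439; q = (7523·646676 − 63441·74684)/127115512 = 15864488/15889439.
Residuals: -8375860/15889439, 15522183/15889439, -7894782/15889439, 301202/15889439; SSR = 23506903/15889439.

SSR = 1.4794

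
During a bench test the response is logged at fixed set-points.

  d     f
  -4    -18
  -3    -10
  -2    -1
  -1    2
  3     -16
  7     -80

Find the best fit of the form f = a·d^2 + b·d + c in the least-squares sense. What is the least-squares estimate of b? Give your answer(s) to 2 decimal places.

b = -1.10

With design matrix X, XᵀX = [[2836, 270, 88]; [270, 88, 0]; [88, 0, 6]] and Xᵀf = [-4444, -506, -123]ᵀ.
Solving the 3×3 system (Gaussian elimination) gives a = -71775/47317, b = -51854/47317, c = 165403/94634.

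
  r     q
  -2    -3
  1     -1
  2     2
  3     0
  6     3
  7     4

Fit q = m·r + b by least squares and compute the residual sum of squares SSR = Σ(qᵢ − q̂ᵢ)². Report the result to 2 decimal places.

The normal equations are: 103·m + 17·b = 55;  17·m + 6·b = 5.
(Σr·r = 103, Σr = 17, Σ1 = 6, Σr·q = 55, Σq = 5.)
det = 103·6 − 17² = 329.
m = (55·6 − 17·5)/329 = 35/47; b = (103·5 − 17·55)/329 = -60/47.
Residuals: -11/47, -22/47, 84/47, -45/47, -9/47, 3/47; SSR = 208/47.

SSR = 4.43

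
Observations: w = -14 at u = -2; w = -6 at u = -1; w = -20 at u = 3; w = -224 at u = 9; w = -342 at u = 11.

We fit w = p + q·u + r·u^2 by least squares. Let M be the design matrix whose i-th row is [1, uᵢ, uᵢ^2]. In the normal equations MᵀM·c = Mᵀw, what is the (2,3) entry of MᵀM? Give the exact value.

2078

Row 2 ↔ basis u, column 3 ↔ basis u^2, so (MᵀM)_{2,3} = Σᵢ (u)·(u^2) = (-2)·(4) + (-1)·(1) + (3)·(9) + (9)·(81) + (11)·(121) = 2078.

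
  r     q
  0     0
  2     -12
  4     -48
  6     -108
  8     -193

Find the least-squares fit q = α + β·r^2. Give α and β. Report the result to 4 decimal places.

α = 0.1448, β = -3.0144

The normal equations are: 5·α + 120·β = -361;  120·α + 5664·β = -17056.
(Σ1 = 5, Σr^2 = 120, Σr^2·r^2 = 5664, Σq = -361, Σr^2·q = -17056.)
det = 5·5664 − 120² = 13920.
α = ((-361)·5664 − 120·(-17056))/13920 = 21/145; β = (5·(-17056) − 120·(-361))/13920 = -1049/348.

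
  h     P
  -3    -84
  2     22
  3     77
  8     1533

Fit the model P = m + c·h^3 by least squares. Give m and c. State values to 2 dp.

m = -2.99, c = 3.00

Forming MᵀM = [[4, 520]; [520, 263666]] and MᵀP = [1548, 789419]ᵀ gives MᵀM·[m, c]ᵀ = MᵀP.
det = 4·263666 − 520² = 784264.
m = (1548·263666 − 520·789419)/784264 = -22528/7541; c = (4·789419 − 520·1548)/784264 = 588179/196066.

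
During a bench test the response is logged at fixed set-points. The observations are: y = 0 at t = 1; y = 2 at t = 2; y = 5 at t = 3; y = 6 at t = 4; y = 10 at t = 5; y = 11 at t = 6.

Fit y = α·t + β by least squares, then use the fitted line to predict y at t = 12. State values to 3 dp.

ŷ = 25.095

From the data, Σt·t = 91, Σt = 21, Σ1 = 6.
Right-hand side: Σt·y = 159, Σy = 34.
So MᵀM·[α, β]ᵀ = Mᵀy: [[91, 21]; [21, 6]]·[α, β]ᵀ = [159, 34]ᵀ.
Determinant 91·6 − 21² = 105.
α = (159·6 − 21·34)/105 = 16/7; β = (91·34 − 21·159)/105 = -7/3.
At t = 12: ŷ = (16/7)·(12) + (-7/3)·(1) = 527/21.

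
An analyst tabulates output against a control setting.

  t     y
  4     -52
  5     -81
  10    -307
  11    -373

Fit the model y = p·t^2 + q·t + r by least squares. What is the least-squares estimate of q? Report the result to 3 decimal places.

q = 0.615

Sums needed: Σt^2·t^2 = 25522, Σt^2·t = 2520, Σt^2 = 262, Σt·t = 262, Σt = 30, Σ1 = 4.
Moment sums: Σt^2·y = -78690, Σt·y = -7786, Σy = -813.
So XᵀX·[p, q, r]ᵀ = Xᵀy: [[25522, 2520, 262]; [2520, 262, 30]; [262, 30, 4]]·[p, q, r]ᵀ = [-78690, -7786, -813]ᵀ.
Row-reducing yields p = -37/12, q = 91/148, r = -2621/444.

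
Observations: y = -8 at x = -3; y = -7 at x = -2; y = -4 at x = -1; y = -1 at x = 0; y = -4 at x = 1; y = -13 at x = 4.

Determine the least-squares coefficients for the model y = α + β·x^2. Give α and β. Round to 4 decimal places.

Forming AᵀA = [[6, 31]; [31, 355]] and Aᵀy = [-37, -316]ᵀ gives AᵀA·[α, β]ᵀ = Aᵀy.
Eliminating β: 355·(row 1) − 31·(row 2) gives 1169·α = 355·(-37) − 31·(-316) = -3339, so α = -477/167.
Then β = ((-316) − 31·(-477/167))/355 = -107/167.

α = -2.8563, β = -0.6407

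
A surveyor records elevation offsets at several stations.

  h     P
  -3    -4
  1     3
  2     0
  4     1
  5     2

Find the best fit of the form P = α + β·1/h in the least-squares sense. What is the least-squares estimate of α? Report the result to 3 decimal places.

Sums needed: Σ1 = 5, Σ1/h = 97/60, Σ1/h·1/h = 5269/3600.
For AᵀP: ΣP = 2, Σ1/h·P = 299/60.
Normal equations: [[5, 97/60]; [97/60, 5269/3600]]·[α, β]ᵀ = [2, 299/60]ᵀ.
Δ = 5·(5269/3600) − (97/60)² = 2117/450.
α = (2·(5269/3600) − (97/60)·(299/60))/(2117/450) = -18465/16936; β = (5·(299/60) − (97/60)·2)/(2117/450) = 19515/4234.

α = -1.090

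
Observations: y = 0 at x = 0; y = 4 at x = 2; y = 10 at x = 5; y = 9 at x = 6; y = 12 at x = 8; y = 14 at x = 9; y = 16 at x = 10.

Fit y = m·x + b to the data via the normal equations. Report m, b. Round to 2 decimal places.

Compute the Gram sums: Σx·x = 310, Σx = 40, Σ1 = 7.
Moment sums: Σx·y = 494, Σy = 65.
MᵀM·[m, b]ᵀ = Mᵀy becomes [[310, 40]; [40, 7]]·[m, b]ᵀ = [494, 65]ᵀ.
Δ = 310·7 − 40² = 570.
m = (494·7 − 40·65)/570 = 143/95; b = (310·65 − 40·494)/570 = 13/19.

m = 1.51, b = 0.68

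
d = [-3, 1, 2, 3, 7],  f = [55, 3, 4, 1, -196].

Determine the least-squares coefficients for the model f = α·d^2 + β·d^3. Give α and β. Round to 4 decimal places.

Setting ∂/∂α … = 0 gives: 2580·α + 16840·β = -9081;  16840·α + 119172·β = -68651.
(Σd^2·d^2 = 2580, Σd^2·d^3 = 16840, Σd^3·d^3 = 119172, Σd^2·f = -9081, Σd^3·f = -68651.)
Eliminating β: 119172·(row 1) − 16840·(row 2) gives 23878160·α = 119172·(-9081) − 16840·(-68651) = 73881908, so α = 18470477/5969540.
Then β = ((-68651) − 16840·(18470477/5969540))/119172 = -1209777/1193908.

α = 3.0941, β = -1.0133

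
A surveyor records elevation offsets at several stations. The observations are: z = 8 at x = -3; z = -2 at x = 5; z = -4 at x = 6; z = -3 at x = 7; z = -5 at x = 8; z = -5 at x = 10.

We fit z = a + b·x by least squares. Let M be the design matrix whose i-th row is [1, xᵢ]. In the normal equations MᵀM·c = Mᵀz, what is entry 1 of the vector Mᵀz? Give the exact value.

Entry 1 ↔ basis 1, so (Mᵀz)_{1} = Σᵢ zᵢ = (1)·(8) + (1)·(-2) + (1)·(-4) + (1)·(-3) + (1)·(-5) + (1)·(-5) = -11.

-11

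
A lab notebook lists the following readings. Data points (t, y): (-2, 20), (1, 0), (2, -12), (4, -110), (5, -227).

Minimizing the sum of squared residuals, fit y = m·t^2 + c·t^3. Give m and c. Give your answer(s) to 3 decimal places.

Setting ∂/∂m … = 0 gives: 914·m + 4150·c = -7403;  4150·m + 19850·c = -35671.
det = 914·19850 − 4150² = 920400.
m = ((-7403)·19850 − 4150·(-35671))/920400 = 3617/3068; c = (914·(-35671) − 4150·(-7403))/920400 = -156737/76700.

m = 1.179, c = -2.044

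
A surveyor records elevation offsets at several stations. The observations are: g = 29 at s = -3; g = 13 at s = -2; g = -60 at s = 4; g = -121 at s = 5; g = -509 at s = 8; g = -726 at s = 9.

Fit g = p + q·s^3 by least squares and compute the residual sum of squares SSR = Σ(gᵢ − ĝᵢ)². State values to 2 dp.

SSR = 4.99

The normal system AᵀA·[p, q]ᵀ = Aᵀg is [[6, 1395]; [1395, 814099]]·[p, q]ᵀ = [-1374, -809714]ᵀ.
Determinant 6·814099 − 1395² = 2938569.
p = ((-1374)·814099 − 1395·(-809714))/2938569 = 3659668/979523; q = (6·(-809714) − 1395·(-1374))/2938569 = -980518/979523.
Residuals: -1727487/979523, 1229987/979523, 322104/979523, 382799/979523, -211659/979523, 4256/979523; SSR = 4892364/979523.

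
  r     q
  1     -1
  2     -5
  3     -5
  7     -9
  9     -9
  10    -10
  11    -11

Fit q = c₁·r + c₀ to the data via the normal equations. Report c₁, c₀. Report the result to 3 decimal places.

The normal system XᵀX·[c₁, c₀]ᵀ = Xᵀq is [[365, 43]; [43, 7]]·[c₁, c₀]ᵀ = [-391, -50]ᵀ.
Eliminating c₀: 7·(row 1) − 43·(row 2) gives 706·c₁ = 7·(-391) − 43·(-50) = -587, so c₁ = -587/706.
Then c₀ = ((-50) − 43·(-587/706))/7 = -1437/706.

c₁ = -0.831, c₀ = -2.035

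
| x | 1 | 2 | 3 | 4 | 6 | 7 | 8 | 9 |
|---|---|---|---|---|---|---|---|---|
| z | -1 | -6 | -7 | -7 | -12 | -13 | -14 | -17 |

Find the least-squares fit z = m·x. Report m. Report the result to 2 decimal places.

From the data, Σx·x = 260.
Right-hand side: Σx·z = -490.
m = (-490)/260 = -1.88462.

m = -1.88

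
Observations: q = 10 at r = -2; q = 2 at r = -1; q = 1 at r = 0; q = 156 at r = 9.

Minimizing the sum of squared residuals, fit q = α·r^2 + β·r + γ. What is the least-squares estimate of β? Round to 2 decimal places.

With design matrix A, AᵀA = [[6578, 720, 86]; [720, 86, 6]; [86, 6, 4]] and Aᵀq = [12678, 1382, 169]ᵀ.
Row-reducing yields α = 29483/14852, β = -8623/14852, γ = 6547/14852.

β = -0.58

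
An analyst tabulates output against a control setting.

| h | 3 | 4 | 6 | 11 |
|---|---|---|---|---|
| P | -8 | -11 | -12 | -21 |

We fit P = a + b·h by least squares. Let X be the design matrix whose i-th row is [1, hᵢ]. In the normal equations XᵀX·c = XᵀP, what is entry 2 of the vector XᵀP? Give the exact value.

-371

Entry 2 ↔ basis h, so (XᵀP)_{2} = Σᵢ (h)·Pᵢ = (3)·(-8) + (4)·(-11) + (6)·(-12) + (11)·(-21) = -371.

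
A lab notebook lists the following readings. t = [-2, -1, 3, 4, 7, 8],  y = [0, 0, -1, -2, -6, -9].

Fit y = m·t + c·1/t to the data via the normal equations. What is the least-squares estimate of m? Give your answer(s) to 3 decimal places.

The normal equations are: 143·m + 6·c = -125;  6·m + (41197/28224)·c = -473/168.
(Σt·t = 143, Σt·1/t = 6, Σ1/t·1/t = 41197/28224, Σt·y = -125, Σ1/t·y = -473/168.)
det = 143·(41197/28224) − 6² = 4875107/28224.
m = ((-125)·(41197/28224) − 6·(-473/168))/(4875107/28224) = -274873/286771; c = (143·(-473/168) − 6·(-125))/(4875107/28224) = 576744/286771.

m = -0.959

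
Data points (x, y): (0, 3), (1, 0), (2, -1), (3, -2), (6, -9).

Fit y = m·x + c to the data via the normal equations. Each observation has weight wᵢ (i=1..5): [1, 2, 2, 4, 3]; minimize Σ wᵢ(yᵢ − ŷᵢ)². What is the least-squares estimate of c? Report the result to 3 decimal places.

c = 2.906

The normal system MᵀWM·[m, c]ᵀ = MᵀWy is [[154, 36]; [36, 12]]·[m, c]ᵀ = [-190, -34]ᵀ.
Eliminating c: 12·(row 1) − 36·(row 2) gives 552·m = 12·(-190) − 36·(-34) = -1056, so m = -44/23.
Then c = ((-34) − 36·(-44/23))/12 = 401/138.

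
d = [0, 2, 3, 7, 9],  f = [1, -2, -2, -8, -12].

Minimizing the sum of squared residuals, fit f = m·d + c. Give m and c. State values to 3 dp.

Sums needed: Σd·d = 143, Σd = 21, Σ1 = 5.
And Σd·f = -174, Σf = -23.
Normal equations: [[143, 21]; [21, 5]]·[m, c]ᵀ = [-174, -23]ᵀ.
Eliminating c: 5·(row 1) − 21·(row 2) gives 274·m = 5·(-174) − 21·(-23) = -387, so m = -387/274.
Then c = ((-23) − 21·(-387/274))/5 = 365/274.

m = -1.412, c = 1.332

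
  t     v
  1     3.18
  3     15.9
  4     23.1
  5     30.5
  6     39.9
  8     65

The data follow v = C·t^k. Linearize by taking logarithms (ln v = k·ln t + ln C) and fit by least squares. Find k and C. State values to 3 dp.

Taking logs, ln v = k·ln t + ln C, so regress ln v on ln t.
Σln t = 7.9655, Σ(ln t)² = 13.2535, Σln v = 18.3415, Σln t·ln v = 28.1780.
Equations: 13.2535·k + 7.9655·ln C = 28.1780;  7.9655·k + 6·ln C = 18.3415.
Solving (det = 16.0713): k = 1.42910, ln C = 1.15966, so C = exp(1.15966) = 3.18883.

k = 1.429, C = 3.189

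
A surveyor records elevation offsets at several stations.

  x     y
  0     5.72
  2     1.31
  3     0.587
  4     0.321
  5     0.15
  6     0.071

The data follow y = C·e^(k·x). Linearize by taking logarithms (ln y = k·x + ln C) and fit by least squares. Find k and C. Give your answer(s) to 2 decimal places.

k = -0.73, C = 5.61

Linearized form: ln y = k·x + ln C. From the 6 transformed points,
AᵀA = [[90.0000, 20.0000]; [20.0000, 6]], rhs = [-30.9594, -4.1972]ᵀ  (here Σx = 20.0000, Σ(x)² = 90.0000, Σln y = -4.1972, Σx·ln y = -30.9594).
Δ = 90.0000·6 − (20.0000)² = 140.0000; k = (-30.9594·6 − 20.0000·-4.1972)/140.0000 = -0.72723, ln C = (90.0000·-4.1972 − 20.0000·-30.9594)/140.0000 = 1.72455, so C = exp(1.72455) = 5.60999.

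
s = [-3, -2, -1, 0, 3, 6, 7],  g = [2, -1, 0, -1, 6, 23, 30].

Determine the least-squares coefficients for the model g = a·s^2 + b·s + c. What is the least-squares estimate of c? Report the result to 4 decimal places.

From the data, Σs^2·s^2 = 3876, Σs^2·s = 550, Σs^2 = 108, Σs·s = 108, Σs = 10, Σ1 = 7.
And Σs^2·g = 2366, Σs·g = 362, Σg = 59.
So MᵀM·[a, b, c]ᵀ = Mᵀg: [[3876, 550, 108]; [550, 108, 10]; [108, 10, 7]]·[a, b, c]ᵀ = [2366, 362, 59]ᵀ.
Row-reducing yields a = 46420/88361, b = 65839/88361, c = -65493/88361.

c = -0.7412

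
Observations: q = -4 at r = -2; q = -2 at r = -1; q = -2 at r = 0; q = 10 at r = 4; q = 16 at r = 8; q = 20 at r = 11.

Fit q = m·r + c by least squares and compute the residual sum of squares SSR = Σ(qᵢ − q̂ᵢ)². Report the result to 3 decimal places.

SSR = 10.947

XᵀX·[m, c]ᵀ = Xᵀq reads: 206·m + 20·c = 398;  20·m + 6·c = 38.
(Σr·r = 206, Σr = 20, Σ1 = 6, Σr·q = 398, Σq = 38.)
Δ = 206·6 − 20² = 836.
m = (398·6 − 20·38)/836 = 37/19; c = (206·38 − 20·398)/836 = -3/19.
Residuals: 1/19, 2/19, -35/19, 45/19, 11/19, -24/19; SSR = 208/19.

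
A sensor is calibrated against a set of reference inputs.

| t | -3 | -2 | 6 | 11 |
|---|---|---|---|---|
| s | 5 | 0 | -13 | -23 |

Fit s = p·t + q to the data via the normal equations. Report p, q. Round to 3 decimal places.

Normal-equation sums: Σt·t = 170, Σt = 12, Σ1 = 4.
And Σt·s = -346, Σs = -31.
So MᵀM·[p, q]ᵀ = Mᵀs: [[170, 12]; [12, 4]]·[p, q]ᵀ = [-346, -31]ᵀ.
Δ = 170·4 − 12² = 536.
p = ((-346)·4 − 12·(-31))/536 = -253/134; q = (170·(-31) − 12·(-346))/536 = -559/268.

p = -1.888, q = -2.086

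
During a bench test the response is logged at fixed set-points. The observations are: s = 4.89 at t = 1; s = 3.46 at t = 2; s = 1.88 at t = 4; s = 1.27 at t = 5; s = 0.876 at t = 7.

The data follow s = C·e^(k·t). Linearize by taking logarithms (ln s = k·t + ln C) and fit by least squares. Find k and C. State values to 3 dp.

With ln sᵢ as the transformed response and tᵢ as the regressor:
Σt = 19.0000, Σ(t)² = 95.0000, Σln s = 3.5664, Σt·ln s = 6.8632.
Normal system: [[95.0000, 19.0000]; [19.0000, 5]]·[k, ln C]ᵀ = [6.8632, 3.5664]ᵀ.
Slope k = (n·Σt·ln s − Σt·Σln s)/(n·Σ(t)² − (Σt)²) = (5·6.8632 − 19.0000·3.5664)/114.0000 = -0.29338; ln C = (Σln s − k·Σt)/n = 1.82810, so C = exp(1.82810) = 6.22208.

k = -0.293, C = 6.222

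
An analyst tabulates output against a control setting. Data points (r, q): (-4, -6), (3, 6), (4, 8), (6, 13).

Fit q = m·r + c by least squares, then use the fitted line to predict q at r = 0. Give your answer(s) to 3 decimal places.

Normal-equation sums: Σr·r = 77, Σr = 9, Σ1 = 4.
Moment sums: Σr·q = 152, Σq = 21.
Δ = 77·4 − 9² = 227.
m = (152·4 − 9·21)/227 = 419/227; c = (77·21 − 9·152)/227 = 249/227.
At r = 0: q̂ = (419/227)·(0) + (249/227)·(1) = 249/227.

q̂ = 1.097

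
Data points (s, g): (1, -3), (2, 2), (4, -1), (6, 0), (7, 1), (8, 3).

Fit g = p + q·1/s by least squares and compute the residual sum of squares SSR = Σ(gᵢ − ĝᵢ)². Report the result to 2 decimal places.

SSR = 12.91

From the data, Σ1 = 6, Σ1/s = 367/168, Σ1/s·1/s = 38845/28224.
Moment sums: Σg = 2, Σ1/s·g = -97/56.
So AᵀA·[p, q]ᵀ = Aᵀg: [[6, 367/168]; [367/168, 38845/28224]]·[p, q]ᵀ = [2, -97/56]ᵀ.
Determinant 6·(38845/28224) − (367/168)² = 98381/28224.
p = (2·(38845/28224) − (367/168)·(-97/56))/(98381/28224) = 184487/98381; q = (6·(-97/56) − (367/168)·2)/(98381/28224) = -416640/98381.
Residuals: -62990/98381, 220595/98381, -178708/98381, -115047/98381, -26586/98381, 162736/98381; SSR = 1270490/98381.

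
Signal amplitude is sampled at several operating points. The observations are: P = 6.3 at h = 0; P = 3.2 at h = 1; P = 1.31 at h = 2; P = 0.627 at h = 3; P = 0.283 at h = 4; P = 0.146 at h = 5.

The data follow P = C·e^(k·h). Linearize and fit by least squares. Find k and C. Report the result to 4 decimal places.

k = -0.7668, C = 6.3831

Taking logs, ln P = k·h + ln C, so regress ln P on h.
Σh = 15.0000, Σ(h)² = 55.0000, Σln P = -0.3795, Σh·ln P = -14.3672.
Normal system: [[55.0000, 15.0000]; [15.0000, 6]]·[k, ln C]ᵀ = [-14.3672, -0.3795]ᵀ.
Slope k = (n·Σh·ln P − Σh·Σln P)/(n·Σ(h)² − (Σh)²) = (6·-14.3672 − 15.0000·-0.3795)/105.0000 = -0.76676; ln C = (Σln P − k·Σh)/n = 1.85365, so C = exp(1.85365) = 6.38308.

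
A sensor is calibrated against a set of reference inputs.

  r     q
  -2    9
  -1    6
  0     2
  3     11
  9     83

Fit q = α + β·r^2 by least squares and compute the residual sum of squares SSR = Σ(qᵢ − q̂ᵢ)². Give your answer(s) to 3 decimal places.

MᵀM·[α, β]ᵀ = Mᵀq reads: 5·α + 95·β = 111;  95·α + 6659·β = 6864.
(Σ1 = 5, Σr^2 = 95, Σr^2·r^2 = 6659, Σq = 111, Σr^2·q = 6864.)
Determinant 5·6659 − 95² = 24270.
α = (111·6659 − 95·6864)/24270 = 29023/8090; β = (5·6864 − 95·111)/24270 = 1585/1618.
Residuals: 12087/8090, 5796/4045, -12843/8090, -5679/4045, 261/4045; SSR = 71037/8090.

SSR = 8.781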